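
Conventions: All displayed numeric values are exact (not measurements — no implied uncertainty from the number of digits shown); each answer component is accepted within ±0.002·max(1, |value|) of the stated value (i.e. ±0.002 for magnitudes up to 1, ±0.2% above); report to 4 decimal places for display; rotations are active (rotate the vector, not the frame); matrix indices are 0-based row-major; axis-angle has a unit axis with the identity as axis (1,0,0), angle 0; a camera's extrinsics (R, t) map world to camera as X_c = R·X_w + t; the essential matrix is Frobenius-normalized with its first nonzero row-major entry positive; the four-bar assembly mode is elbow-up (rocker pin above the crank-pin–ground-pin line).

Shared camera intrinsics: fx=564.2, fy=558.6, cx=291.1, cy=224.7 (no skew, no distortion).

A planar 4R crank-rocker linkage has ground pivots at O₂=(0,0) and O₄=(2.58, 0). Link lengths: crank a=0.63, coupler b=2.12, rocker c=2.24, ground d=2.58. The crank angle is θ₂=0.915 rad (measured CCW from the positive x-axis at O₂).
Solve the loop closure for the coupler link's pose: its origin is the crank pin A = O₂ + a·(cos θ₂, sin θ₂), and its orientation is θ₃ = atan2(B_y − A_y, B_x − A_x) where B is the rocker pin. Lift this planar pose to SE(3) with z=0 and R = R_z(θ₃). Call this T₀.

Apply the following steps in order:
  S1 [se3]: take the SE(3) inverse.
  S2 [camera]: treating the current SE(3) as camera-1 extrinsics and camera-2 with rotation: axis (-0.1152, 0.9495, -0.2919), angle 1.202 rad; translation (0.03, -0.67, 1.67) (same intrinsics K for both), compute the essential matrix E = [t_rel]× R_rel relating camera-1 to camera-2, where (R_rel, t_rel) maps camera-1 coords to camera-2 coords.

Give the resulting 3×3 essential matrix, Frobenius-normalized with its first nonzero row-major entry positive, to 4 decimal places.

source (fourbar_fk): coupler pose = R=[0.6594 -0.7518 0.0000; 0.7518 0.6594 0.0000; 0.0000 0.0000 1.0000], t=(0.3842, 0.4993, 0.0000)
after S1 (invert_se3): R=[0.6594 0.7518 0.0000; -0.7518 0.6594 -0.0000; 0.0000 0.0000 1.0000], t=(-0.6287, -0.0404, 0.0000)
after S2 (essential): [0.1730 0.6679 0.0306; -0.3820 0.1659 -0.5405; -0.1460 -0.1061 -0.1578]

matrix = [0.1730 0.6679 0.0306; -0.3820 0.1659 -0.5405; -0.1460 -0.1061 -0.1578]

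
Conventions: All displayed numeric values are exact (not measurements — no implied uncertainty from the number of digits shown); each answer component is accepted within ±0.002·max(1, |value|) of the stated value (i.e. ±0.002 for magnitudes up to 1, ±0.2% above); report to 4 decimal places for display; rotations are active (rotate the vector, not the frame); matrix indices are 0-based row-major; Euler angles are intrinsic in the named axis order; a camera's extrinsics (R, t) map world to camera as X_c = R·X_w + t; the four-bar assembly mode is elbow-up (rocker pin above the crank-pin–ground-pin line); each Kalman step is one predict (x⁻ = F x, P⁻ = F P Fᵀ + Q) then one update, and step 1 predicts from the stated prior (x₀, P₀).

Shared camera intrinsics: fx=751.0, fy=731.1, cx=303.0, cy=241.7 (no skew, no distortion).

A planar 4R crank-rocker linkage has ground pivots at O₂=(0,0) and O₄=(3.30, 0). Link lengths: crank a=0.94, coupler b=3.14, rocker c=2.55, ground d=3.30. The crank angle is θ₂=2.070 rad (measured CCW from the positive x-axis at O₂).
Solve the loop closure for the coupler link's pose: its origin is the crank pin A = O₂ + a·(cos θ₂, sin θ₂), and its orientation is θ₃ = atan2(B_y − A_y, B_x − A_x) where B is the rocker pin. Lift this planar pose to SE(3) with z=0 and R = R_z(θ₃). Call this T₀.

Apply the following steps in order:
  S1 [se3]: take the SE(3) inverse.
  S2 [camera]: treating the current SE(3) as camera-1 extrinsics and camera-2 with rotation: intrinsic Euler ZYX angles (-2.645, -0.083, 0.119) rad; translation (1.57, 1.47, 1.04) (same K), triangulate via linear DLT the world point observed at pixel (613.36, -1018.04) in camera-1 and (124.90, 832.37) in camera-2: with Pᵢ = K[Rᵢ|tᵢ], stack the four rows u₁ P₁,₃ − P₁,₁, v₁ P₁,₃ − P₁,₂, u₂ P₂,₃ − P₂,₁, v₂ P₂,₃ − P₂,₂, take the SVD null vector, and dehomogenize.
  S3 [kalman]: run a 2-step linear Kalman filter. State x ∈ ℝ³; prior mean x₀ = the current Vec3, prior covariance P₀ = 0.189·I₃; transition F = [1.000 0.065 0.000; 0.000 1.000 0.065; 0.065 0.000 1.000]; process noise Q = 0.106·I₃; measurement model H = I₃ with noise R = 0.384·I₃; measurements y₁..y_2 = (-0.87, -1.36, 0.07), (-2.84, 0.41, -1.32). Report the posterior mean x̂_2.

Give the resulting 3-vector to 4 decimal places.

source (fourbar_fk): coupler pose = R=[0.8751 -0.4839 0.0000; 0.4839 0.8751 0.0000; 0.0000 0.0000 1.0000], t=(-0.4500, 0.8253, 0.0000)
after S1 (invert_se3): R=[0.8751 0.4839 0.0000; -0.4839 0.8751 0.0000; 0.0000 0.0000 1.0000], t=(-0.0056, -0.9400, 0.0000)
after S2 (triangulate): (1.7271, -1.5565, 1.8211)
after S3 (kf_track): (-0.9396, -0.7077, 0.0934)

result = (-0.9396, -0.7077, 0.0934)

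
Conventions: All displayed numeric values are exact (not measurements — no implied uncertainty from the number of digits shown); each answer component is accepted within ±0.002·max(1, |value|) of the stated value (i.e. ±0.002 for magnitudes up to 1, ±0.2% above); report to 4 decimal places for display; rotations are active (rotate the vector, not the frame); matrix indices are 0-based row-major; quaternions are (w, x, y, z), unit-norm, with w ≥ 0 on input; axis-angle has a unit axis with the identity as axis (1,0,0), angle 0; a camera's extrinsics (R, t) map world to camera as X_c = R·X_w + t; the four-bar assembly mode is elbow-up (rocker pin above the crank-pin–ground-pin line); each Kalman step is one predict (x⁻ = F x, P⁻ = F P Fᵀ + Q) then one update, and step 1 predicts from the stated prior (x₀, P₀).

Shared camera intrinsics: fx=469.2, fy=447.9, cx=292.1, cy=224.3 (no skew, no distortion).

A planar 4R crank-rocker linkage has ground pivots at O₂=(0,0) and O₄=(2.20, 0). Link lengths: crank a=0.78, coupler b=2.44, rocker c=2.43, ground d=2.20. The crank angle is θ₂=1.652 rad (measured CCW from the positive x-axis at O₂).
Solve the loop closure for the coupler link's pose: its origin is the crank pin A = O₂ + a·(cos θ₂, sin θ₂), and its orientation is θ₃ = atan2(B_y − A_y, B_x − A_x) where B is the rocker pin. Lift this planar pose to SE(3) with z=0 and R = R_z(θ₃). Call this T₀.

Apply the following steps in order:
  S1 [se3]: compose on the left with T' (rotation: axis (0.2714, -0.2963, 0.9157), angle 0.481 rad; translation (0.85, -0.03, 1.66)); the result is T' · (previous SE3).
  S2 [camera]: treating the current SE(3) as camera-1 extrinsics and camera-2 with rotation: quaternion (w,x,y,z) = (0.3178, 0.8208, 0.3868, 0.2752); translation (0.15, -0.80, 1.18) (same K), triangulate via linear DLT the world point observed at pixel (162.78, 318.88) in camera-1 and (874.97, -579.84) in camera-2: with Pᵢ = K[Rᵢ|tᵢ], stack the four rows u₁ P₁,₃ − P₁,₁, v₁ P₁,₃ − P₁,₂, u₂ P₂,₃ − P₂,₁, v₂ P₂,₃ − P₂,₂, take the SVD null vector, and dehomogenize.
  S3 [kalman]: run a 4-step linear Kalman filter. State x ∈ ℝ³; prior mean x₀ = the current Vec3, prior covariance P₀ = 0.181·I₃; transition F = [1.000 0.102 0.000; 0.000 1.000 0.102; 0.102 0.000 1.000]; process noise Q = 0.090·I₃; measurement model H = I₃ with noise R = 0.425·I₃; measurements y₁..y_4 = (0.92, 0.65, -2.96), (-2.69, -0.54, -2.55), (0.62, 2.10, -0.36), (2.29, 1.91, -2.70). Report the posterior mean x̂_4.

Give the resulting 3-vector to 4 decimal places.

result = (0.7238, 1.2418, -1.5101)

source (fourbar_fk): coupler pose = R=[0.7501 -0.6613 0.0000; 0.6613 0.7501 0.0000; 0.0000 0.0000 1.0000], t=(-0.0633, 0.7774, 0.0000)
after S1 (compose_se3): R=[0.3850 -0.9165 -0.1089; 0.9038 0.3983 -0.1564; 0.1867 -0.0382 0.9817], t=(0.4569, 0.6407, 1.7232)
after S2 (triangulate): (-0.2991, 1.0846, 1.2623)
after S3 (kf_track): (0.7238, 1.2418, -1.5101)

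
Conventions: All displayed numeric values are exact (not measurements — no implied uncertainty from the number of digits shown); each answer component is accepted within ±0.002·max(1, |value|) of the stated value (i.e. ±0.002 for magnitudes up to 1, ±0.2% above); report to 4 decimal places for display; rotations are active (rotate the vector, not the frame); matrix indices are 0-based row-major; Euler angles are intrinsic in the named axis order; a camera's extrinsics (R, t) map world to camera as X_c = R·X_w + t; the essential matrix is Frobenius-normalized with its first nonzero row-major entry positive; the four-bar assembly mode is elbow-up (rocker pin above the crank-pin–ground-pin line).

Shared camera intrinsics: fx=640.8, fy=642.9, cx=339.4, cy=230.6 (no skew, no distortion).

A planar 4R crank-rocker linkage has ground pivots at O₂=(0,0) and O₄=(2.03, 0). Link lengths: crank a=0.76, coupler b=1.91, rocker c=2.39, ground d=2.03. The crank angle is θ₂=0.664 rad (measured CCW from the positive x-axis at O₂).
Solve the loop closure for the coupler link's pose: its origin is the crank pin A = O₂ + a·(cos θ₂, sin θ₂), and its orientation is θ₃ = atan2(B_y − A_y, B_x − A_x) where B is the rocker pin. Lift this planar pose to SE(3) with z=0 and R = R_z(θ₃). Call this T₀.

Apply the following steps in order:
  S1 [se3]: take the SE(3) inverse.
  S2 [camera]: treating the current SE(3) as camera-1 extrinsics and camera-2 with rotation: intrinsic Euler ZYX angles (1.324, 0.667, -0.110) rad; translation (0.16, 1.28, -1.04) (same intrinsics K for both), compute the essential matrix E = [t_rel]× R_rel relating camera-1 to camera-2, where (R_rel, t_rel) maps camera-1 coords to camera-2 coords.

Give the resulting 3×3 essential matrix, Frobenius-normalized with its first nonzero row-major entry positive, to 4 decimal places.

matrix = [0.0263 0.0161 0.7042; 0.3590 0.2584 0.0244; 0.4468 0.3220 -0.0589]

source (fourbar_fk): coupler pose = R=[0.3446 -0.9388 0.0000; 0.9388 0.3446 0.0000; 0.0000 0.0000 1.0000], t=(0.5985, 0.4684, 0.0000)
after S1 (invert_se3): R=[0.3446 0.9388 0.0000; -0.9388 0.3446 -0.0000; 0.0000 0.0000 1.0000], t=(-0.6459, 0.4005, 0.0000)
after S2 (essential): [0.0263 0.0161 0.7042; 0.3590 0.2584 0.0244; 0.4468 0.3220 -0.0589]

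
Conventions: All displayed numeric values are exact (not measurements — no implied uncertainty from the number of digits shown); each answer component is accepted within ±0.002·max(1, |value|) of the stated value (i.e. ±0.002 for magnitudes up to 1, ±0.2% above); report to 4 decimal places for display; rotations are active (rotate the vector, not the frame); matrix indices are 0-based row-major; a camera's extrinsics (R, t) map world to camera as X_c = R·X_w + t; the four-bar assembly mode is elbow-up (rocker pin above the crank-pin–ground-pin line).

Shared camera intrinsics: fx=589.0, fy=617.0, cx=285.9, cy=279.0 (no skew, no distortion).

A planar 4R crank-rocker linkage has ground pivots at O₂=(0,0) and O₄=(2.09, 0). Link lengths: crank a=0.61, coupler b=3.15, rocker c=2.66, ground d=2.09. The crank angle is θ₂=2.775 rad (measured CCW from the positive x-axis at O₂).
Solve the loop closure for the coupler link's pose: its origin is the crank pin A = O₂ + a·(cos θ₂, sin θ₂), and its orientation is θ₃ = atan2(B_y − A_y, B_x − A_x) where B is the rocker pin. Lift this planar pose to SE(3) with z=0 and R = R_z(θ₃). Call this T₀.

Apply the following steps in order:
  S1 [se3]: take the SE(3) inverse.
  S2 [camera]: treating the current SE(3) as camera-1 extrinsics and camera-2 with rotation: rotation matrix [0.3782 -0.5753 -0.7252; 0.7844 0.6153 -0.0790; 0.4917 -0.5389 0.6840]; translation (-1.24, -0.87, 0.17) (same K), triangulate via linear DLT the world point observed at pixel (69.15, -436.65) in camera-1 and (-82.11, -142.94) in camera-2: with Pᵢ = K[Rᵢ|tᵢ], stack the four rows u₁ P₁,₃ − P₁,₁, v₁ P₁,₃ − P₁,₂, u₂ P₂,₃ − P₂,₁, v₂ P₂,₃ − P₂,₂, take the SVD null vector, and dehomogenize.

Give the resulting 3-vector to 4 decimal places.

source (fourbar_fk): coupler pose = R=[0.6569 -0.7540 0.0000; 0.7540 0.6569 0.0000; 0.0000 0.0000 1.0000], t=(-0.5695, 0.2186, 0.0000)
after S1 (invert_se3): R=[0.6569 0.7540 0.0000; -0.7540 0.6569 -0.0000; 0.0000 0.0000 1.0000], t=(0.2092, -0.5730, 0.0000)
after S2 (triangulate): (0.4368, -1.4342, 1.5902)

result = (0.4368, -1.4342, 1.5902)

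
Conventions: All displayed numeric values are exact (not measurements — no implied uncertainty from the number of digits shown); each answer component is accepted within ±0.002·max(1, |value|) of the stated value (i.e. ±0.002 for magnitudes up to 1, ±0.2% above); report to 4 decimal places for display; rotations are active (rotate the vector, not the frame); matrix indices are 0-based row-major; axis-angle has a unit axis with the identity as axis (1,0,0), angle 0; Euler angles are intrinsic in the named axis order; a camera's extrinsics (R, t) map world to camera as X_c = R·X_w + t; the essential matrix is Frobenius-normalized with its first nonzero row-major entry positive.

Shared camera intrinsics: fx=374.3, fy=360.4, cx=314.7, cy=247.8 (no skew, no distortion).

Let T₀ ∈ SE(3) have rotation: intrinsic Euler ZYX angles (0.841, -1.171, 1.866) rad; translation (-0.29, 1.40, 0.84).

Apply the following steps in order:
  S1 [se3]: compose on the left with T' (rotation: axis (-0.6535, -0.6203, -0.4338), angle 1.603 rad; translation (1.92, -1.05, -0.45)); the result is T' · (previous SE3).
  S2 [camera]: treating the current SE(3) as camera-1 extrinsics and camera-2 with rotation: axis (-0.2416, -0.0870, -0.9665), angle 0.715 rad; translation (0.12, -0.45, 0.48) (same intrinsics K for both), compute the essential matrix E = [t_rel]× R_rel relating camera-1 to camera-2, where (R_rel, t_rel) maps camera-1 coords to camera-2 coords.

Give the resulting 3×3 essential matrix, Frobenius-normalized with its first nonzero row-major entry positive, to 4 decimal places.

matrix = [0.2994 0.0953 0.4423; -0.2455 0.2921 -0.3727; -0.0775 -0.6368 -0.0982]

after S1 (compose_se3): R=[0.0517 -0.9983 0.0281; 0.9594 0.0418 -0.2788; 0.2772 0.0414 0.9599], t=(2.7193, 0.2473, -1.1041)
after S2 (essential): [0.2994 0.0953 0.4423; -0.2455 0.2921 -0.3727; -0.0775 -0.6368 -0.0982]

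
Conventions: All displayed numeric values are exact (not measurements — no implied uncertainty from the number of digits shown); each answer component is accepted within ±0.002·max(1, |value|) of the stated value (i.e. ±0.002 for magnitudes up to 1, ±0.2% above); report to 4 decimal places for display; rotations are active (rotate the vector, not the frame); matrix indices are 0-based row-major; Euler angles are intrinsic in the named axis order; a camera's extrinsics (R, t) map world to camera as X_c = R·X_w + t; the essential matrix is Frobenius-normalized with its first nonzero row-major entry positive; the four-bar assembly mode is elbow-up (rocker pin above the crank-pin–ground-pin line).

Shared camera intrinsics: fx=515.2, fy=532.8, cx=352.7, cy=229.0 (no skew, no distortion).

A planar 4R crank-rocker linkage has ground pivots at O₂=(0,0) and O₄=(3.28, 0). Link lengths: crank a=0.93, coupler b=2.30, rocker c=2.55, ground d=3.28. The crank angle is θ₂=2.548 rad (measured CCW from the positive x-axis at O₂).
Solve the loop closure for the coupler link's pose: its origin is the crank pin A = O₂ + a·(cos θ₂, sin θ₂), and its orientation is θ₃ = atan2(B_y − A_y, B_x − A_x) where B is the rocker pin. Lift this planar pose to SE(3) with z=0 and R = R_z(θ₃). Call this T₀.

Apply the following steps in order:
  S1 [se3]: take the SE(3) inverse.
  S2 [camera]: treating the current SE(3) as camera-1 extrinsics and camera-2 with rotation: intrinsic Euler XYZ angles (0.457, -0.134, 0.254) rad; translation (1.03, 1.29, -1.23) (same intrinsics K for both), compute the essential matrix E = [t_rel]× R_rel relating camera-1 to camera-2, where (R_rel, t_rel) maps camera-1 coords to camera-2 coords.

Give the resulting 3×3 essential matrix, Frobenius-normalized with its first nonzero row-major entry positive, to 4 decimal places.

matrix = [0.4498 0.4379 0.3206; -0.3313 0.2630 0.0059; -0.3873 0.4143 0.0511]

source (fourbar_fk): coupler pose = R=[0.8889 -0.4581 0.0000; 0.4581 0.8889 0.0000; 0.0000 0.0000 1.0000], t=(-0.7709, 0.5202, 0.0000)
after S1 (invert_se3): R=[0.8889 0.4581 0.0000; -0.4581 0.8889 0.0000; 0.0000 0.0000 1.0000], t=(0.4470, -0.8155, 0.0000)
after S2 (essential): [0.4498 0.4379 0.3206; -0.3313 0.2630 0.0059; -0.3873 0.4143 0.0511]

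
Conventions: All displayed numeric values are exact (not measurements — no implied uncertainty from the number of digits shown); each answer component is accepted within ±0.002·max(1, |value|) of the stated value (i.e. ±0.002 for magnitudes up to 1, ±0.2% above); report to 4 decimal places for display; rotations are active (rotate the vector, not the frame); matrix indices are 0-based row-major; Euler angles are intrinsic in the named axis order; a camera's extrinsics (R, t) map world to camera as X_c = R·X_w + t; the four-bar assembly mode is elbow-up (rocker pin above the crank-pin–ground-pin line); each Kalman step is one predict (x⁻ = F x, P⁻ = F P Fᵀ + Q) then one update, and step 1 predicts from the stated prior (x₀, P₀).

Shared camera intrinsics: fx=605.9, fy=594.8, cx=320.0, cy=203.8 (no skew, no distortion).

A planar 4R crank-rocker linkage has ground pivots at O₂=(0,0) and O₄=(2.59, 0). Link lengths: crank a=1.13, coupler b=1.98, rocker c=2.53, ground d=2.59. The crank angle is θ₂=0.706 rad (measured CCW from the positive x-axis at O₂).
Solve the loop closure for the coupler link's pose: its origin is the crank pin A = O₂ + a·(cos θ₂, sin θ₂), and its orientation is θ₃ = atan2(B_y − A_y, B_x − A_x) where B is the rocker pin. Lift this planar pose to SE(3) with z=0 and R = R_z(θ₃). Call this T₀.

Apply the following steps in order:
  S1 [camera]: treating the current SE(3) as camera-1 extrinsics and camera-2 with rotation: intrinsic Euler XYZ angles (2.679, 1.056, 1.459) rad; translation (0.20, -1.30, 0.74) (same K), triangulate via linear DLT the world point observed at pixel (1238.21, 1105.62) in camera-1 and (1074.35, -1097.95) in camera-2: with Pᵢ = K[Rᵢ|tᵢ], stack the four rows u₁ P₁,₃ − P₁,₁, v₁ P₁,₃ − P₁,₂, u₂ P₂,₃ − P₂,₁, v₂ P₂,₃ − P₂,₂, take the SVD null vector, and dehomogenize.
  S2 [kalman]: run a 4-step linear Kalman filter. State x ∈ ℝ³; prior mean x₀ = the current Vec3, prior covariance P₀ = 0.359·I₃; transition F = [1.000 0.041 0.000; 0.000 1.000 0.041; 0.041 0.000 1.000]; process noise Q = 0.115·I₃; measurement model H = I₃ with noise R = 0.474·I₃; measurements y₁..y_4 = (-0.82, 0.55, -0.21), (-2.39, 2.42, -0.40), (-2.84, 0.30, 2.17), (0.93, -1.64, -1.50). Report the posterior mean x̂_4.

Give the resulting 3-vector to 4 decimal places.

result = (-0.5927, -0.1576, -0.0536)

source (fourbar_fk): coupler pose = R=[0.5162 -0.8565 0.0000; 0.8565 0.5162 0.0000; 0.0000 0.0000 1.0000], t=(0.8599, 0.7331, 0.0000)
after S1 (triangulate): (1.8647, -0.3691, 1.4112)
after S2 (kf_track): (-0.5927, -0.1576, -0.0536)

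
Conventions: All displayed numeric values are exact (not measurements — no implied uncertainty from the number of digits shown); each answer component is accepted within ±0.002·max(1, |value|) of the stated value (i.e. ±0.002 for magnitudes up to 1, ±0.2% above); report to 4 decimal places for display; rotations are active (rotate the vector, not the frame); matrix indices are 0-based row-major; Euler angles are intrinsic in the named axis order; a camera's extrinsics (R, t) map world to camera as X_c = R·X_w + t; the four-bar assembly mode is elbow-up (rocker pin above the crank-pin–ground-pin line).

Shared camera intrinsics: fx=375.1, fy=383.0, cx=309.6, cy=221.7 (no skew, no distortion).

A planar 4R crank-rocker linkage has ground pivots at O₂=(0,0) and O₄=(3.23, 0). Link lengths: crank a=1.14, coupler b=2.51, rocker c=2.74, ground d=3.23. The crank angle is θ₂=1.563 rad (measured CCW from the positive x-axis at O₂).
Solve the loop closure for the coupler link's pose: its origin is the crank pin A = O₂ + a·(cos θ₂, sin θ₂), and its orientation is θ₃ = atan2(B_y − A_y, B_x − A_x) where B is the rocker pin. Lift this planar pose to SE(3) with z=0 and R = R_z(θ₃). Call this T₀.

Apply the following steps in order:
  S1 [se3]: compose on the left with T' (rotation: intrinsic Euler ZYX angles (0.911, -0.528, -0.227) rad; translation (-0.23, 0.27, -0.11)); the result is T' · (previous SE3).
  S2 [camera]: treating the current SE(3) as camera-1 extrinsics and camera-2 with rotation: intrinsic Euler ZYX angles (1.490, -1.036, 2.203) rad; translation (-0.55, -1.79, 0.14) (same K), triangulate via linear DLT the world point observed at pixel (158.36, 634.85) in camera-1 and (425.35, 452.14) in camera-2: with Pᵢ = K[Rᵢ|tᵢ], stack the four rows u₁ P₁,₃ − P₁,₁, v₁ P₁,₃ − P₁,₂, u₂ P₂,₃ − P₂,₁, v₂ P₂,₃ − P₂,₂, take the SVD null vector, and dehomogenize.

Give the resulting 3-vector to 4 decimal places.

source (fourbar_fk): coupler pose = R=[0.8396 -0.5432 0.0000; 0.5432 0.8396 0.0000; 0.0000 0.0000 1.0000], t=(0.0089, 1.1400, 0.0000)
after S1 (compose_se3): R=[0.0641 -0.8756 -0.4787; 0.9461 0.2059 -0.2499; 0.3174 -0.4369 0.8417], t=(-1.0237, 1.0590, -0.3271)
after S2 (triangulate): (1.5489, -1.0064, 1.4385)

result = (1.5489, -1.0064, 1.4385)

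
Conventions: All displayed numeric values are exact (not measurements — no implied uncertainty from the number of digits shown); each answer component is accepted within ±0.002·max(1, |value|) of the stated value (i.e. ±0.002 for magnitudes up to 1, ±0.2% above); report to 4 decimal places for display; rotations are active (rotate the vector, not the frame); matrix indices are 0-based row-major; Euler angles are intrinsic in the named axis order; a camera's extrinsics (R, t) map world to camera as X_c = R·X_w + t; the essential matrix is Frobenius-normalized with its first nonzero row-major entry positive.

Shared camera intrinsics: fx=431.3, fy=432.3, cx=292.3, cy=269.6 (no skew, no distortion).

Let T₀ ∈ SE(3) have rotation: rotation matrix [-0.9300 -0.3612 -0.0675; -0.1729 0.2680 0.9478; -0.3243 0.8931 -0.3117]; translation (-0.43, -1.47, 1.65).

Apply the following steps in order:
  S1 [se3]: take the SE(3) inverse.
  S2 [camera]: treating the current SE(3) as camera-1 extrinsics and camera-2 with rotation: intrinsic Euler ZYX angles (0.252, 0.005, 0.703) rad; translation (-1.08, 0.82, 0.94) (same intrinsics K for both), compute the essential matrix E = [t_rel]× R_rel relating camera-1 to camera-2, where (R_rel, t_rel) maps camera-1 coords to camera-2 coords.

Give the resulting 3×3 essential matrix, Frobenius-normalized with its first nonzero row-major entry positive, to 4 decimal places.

after S1 (invert_se3): R=[-0.9300 -0.1729 -0.3243; -0.3612 0.2680 0.8931; -0.0675 0.9478 -0.3117], t=(-0.1190, -1.2350, 1.8785)
after S2 (essential): [0.2331 -0.2151 -0.5458; -0.4997 0.1668 -0.0039; -0.3848 0.0242 -0.4187]

matrix = [0.2331 -0.2151 -0.5458; -0.4997 0.1668 -0.0039; -0.3848 0.0242 -0.4187]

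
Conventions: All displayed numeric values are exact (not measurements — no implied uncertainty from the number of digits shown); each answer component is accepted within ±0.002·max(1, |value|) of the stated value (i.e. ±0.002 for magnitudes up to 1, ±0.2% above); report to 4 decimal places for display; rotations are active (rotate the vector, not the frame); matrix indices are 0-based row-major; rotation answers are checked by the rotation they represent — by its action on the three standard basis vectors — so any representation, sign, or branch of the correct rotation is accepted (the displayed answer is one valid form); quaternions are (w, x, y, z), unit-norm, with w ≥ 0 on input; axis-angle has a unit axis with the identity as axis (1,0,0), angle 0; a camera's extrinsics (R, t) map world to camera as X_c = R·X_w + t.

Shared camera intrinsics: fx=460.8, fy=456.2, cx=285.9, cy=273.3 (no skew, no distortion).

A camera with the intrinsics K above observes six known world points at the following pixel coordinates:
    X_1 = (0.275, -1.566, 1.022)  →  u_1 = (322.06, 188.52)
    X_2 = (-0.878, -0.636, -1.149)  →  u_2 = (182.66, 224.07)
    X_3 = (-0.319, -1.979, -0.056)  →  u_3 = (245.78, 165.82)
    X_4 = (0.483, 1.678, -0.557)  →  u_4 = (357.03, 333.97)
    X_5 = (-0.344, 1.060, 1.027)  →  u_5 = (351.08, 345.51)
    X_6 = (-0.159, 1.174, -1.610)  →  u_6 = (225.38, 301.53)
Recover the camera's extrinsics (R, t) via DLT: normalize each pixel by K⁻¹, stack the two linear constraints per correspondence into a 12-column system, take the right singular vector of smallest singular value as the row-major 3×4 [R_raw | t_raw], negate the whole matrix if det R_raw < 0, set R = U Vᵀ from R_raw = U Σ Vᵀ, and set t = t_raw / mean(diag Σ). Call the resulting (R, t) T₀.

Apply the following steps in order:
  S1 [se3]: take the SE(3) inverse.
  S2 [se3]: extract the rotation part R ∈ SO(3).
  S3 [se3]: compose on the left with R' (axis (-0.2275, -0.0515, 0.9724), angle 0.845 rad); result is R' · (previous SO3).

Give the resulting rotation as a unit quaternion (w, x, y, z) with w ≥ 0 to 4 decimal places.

rotation (quat) = (0.7450, 0.2321, -0.1672, 0.6027)

source (pnp_recover): camera pose = R=[0.7292 0.2888 0.6204; -0.5483 0.7890 0.2772; -0.4094 -0.5423 0.7337], t=(0.2100, -0.2999, 6.0587)
after S1 (invert_se3): R=[0.7292 -0.5483 -0.4094; 0.2888 0.7890 -0.5423; 0.6204 0.2772 0.7337], t=(2.1631, 3.4615, -4.4924)
after S2 (rot_of_se3): [0.7292 -0.5483 -0.4094; 0.2888 0.7890 -0.5423; 0.6204 0.2772 0.7337]
after S3 (compose_so3): [0.2177 -0.9755 0.0306; 0.8203 0.1659 -0.5473; 0.5289 0.1442 0.8364]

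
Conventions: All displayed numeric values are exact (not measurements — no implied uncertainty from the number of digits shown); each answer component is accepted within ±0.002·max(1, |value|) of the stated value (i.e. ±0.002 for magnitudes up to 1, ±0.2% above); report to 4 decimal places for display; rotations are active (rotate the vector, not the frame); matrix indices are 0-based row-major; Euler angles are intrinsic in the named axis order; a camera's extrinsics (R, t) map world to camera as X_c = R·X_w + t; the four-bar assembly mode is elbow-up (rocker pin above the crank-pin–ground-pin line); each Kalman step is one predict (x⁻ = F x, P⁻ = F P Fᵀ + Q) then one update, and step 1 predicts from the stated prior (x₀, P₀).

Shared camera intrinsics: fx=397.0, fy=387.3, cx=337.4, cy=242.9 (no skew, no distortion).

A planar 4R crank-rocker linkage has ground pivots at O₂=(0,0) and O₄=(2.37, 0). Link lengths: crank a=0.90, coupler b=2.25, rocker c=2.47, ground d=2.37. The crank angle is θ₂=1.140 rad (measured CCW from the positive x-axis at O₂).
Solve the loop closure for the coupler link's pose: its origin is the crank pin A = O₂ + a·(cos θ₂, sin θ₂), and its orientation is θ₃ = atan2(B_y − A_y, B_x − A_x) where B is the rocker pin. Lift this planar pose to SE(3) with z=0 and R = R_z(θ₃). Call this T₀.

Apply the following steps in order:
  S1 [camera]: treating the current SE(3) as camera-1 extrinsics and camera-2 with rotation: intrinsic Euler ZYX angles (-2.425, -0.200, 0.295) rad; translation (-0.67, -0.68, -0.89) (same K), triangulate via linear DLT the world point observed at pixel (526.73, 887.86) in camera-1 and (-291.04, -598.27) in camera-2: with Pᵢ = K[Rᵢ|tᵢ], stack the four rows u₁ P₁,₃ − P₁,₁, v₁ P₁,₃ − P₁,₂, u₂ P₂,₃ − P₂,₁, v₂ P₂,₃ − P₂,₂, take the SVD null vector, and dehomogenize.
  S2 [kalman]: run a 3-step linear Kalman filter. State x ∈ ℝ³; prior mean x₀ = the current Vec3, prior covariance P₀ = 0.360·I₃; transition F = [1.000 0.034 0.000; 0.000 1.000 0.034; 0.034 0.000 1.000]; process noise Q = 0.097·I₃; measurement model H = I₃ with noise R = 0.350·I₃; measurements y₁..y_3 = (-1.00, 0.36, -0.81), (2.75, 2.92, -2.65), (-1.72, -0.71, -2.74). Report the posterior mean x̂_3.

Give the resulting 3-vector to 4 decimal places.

source (fourbar_fk): coupler pose = R=[0.6963 -0.7178 0.0000; 0.7178 0.6963 0.0000; 0.0000 0.0000 1.0000], t=(0.3758, 0.8178, 0.0000)
after S1 (triangulate): (0.9910, 0.6847, 1.2045)
after S2 (kf_track): (-0.0424, 0.5670, -1.8355)

result = (-0.0424, 0.5670, -1.8355)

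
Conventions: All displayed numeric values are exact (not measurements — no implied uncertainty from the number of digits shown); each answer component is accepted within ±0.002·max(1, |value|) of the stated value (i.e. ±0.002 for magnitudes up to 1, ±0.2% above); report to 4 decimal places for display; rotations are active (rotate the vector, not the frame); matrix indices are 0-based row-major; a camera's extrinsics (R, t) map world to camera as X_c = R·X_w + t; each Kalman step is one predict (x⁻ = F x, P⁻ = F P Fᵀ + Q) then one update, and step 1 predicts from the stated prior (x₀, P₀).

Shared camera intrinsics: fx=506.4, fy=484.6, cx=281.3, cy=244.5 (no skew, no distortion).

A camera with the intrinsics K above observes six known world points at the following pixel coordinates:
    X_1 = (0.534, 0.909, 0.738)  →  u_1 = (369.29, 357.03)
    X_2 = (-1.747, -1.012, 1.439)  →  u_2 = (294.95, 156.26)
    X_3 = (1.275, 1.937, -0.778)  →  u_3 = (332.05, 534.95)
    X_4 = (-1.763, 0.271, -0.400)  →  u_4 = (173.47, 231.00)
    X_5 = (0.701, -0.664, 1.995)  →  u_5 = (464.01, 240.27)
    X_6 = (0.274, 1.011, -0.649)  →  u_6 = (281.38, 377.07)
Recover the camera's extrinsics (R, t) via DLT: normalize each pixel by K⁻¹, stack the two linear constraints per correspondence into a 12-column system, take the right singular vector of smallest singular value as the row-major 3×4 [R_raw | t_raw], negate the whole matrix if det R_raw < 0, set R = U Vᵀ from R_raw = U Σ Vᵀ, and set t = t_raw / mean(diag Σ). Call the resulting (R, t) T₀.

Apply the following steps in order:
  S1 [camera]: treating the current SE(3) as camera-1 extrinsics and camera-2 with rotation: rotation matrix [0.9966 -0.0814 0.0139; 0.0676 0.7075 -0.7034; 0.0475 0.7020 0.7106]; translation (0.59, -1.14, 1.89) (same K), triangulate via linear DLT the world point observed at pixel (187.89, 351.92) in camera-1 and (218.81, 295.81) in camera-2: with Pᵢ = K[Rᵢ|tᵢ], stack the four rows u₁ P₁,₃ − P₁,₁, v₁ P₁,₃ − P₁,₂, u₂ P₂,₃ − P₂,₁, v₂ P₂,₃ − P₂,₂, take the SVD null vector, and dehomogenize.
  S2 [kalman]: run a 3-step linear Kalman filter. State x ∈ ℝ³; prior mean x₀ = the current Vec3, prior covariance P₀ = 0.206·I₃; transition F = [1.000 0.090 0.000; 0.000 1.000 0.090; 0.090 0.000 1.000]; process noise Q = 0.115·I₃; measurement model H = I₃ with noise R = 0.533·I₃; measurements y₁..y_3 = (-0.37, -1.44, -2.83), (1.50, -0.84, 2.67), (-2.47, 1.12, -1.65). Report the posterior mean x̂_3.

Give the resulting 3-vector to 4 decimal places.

source (pnp_recover): camera pose = R=[0.7814 -0.3236 0.5336; 0.3619 0.9316 0.0350; -0.5084 0.1658 0.8450], t=(0.4602, 0.2403, 5.1218)
after S1 (triangulate): (-0.7521, 1.2720, -0.7471)
after S2 (kf_track): (-0.7727, 0.2193, -0.6417)

result = (-0.7727, 0.2193, -0.6417)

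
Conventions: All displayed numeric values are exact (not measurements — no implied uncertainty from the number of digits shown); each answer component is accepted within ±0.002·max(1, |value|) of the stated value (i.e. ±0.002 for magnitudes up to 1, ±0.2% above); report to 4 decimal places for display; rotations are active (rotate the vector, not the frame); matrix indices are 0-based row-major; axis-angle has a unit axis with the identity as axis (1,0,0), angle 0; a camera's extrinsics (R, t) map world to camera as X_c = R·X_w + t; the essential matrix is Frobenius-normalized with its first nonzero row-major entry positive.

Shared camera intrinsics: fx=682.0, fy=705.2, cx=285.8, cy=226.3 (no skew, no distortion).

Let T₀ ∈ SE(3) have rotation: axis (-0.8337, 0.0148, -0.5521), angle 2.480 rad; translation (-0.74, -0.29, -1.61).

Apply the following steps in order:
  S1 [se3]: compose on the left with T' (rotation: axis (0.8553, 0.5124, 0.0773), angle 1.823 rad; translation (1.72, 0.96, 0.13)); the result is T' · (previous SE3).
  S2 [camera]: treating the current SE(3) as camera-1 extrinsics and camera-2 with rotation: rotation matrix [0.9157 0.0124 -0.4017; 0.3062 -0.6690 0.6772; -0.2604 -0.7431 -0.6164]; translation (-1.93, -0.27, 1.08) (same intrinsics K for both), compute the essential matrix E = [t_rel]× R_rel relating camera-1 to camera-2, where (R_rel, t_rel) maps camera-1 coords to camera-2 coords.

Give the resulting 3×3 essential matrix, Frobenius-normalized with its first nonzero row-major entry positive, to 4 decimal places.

after S1 (compose_se3): R=[0.6024 -0.4670 0.6473; -0.3797 0.5456 0.7471; -0.7021 -0.6958 0.1514], t=(0.1594, 1.7303, 0.5713)
after S2 (essential): [0.5735 -0.1441 0.3598; -0.1584 0.5340 0.3822; 0.0756 0.1376 0.2000]

matrix = [0.5735 -0.1441 0.3598; -0.1584 0.5340 0.3822; 0.0756 0.1376 0.2000]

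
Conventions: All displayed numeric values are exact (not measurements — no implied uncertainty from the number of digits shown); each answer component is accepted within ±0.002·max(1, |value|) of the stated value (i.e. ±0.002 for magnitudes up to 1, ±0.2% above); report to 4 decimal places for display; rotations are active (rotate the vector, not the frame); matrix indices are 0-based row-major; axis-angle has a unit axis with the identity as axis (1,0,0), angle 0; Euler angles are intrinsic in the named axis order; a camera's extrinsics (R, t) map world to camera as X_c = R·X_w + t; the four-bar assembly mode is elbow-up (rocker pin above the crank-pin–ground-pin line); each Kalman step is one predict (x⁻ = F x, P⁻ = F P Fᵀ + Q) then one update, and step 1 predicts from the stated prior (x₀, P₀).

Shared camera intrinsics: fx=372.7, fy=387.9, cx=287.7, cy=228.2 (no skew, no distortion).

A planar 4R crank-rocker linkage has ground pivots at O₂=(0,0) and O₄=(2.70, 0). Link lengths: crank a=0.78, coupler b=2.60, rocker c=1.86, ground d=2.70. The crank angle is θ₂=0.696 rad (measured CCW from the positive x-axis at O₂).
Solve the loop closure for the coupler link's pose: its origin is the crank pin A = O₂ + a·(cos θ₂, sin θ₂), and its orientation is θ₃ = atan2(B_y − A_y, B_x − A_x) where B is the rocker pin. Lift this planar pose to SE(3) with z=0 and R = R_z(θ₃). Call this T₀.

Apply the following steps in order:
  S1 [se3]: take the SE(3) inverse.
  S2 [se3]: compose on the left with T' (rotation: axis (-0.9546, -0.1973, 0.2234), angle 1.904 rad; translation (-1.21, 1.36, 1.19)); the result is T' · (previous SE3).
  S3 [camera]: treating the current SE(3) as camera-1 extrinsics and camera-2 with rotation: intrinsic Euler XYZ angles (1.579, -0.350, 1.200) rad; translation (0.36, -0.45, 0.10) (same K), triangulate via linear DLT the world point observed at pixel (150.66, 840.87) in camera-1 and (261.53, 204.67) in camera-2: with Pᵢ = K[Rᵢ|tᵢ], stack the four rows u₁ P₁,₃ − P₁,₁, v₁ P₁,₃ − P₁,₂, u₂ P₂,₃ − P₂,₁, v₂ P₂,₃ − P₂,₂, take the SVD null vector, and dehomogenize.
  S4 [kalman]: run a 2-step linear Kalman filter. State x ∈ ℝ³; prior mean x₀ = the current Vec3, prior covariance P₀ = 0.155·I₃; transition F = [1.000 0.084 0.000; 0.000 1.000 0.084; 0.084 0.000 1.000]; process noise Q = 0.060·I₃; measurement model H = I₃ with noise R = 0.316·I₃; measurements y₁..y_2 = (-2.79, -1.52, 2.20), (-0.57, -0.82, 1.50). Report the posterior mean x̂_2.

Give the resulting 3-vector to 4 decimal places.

source (fourbar_fk): coupler pose = R=[0.8532 -0.5216 0.0000; 0.5216 0.8532 0.0000; 0.0000 0.0000 1.0000], t=(0.5986, 0.5001, 0.0000)
after S1 (invert_se3): R=[0.8532 0.5216 0.0000; -0.5216 0.8532 0.0000; 0.0000 0.0000 1.0000], t=(-0.7716, -0.1144, 0.0000)
after S2 (compose_se3): R=[0.7323 0.4933 -0.4694; 0.5370 0.0054 0.8435; 0.4186 -0.8699 -0.2609], t=(-1.8950, 1.0358, 1.3744)
after S3 (triangulate): (1.2407, 1.0957, -0.1770)
after S4 (kf_track): (-0.4302, -0.2567, 0.9936)

result = (-0.4302, -0.2567, 0.9936)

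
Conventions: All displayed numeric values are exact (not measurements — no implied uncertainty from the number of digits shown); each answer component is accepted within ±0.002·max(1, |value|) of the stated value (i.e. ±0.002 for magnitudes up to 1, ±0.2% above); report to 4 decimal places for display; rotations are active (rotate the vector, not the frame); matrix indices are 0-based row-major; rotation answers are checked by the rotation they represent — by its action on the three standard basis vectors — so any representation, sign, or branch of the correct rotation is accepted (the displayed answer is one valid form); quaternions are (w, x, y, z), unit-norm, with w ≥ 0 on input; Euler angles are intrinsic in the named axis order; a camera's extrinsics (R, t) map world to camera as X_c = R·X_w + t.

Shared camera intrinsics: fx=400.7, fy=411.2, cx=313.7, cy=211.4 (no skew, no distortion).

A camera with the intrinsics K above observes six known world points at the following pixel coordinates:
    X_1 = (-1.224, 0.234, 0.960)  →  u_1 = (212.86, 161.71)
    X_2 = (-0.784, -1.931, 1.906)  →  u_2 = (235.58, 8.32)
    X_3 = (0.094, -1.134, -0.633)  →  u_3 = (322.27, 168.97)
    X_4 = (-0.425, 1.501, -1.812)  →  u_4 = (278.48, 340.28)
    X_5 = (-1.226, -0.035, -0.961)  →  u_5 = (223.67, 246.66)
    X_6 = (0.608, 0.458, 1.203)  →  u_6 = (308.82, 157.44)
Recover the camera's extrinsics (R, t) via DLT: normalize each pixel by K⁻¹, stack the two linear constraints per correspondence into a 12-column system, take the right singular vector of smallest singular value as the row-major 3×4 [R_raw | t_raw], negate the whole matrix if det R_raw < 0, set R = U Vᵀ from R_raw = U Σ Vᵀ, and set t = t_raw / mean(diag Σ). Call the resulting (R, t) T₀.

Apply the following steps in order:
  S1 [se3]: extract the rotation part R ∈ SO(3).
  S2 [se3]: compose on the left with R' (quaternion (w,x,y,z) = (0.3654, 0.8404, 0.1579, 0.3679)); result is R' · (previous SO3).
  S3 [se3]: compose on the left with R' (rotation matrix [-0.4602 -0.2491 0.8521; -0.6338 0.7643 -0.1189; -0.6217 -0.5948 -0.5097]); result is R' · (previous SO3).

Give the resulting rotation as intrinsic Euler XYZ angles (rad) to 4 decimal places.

rotation (euler_xyz) = (-0.1120, -1.3216, -2.9907)

source (pnp_recover): camera pose = R=[0.9573 -0.1756 -0.2298; -0.0719 0.6249 -0.7774; 0.2801 0.7607 0.5856], t=(-0.3200, -0.3300, 6.5697)
after S1 (rot_of_se3): [0.9573 -0.1756 -0.2298; -0.0719 0.6249 -0.7774; 0.2801 0.7607 0.5856]
after S2 (compose_so3): [0.8562 0.4367 0.2762; 0.4211 -0.8995 0.1167; 0.2994 0.0164 -0.9540]
after S3 (compose_so3): [-0.2438 0.0371 -0.9691; -0.2564 -0.9662 0.0275; -0.9353 0.2552 0.2451]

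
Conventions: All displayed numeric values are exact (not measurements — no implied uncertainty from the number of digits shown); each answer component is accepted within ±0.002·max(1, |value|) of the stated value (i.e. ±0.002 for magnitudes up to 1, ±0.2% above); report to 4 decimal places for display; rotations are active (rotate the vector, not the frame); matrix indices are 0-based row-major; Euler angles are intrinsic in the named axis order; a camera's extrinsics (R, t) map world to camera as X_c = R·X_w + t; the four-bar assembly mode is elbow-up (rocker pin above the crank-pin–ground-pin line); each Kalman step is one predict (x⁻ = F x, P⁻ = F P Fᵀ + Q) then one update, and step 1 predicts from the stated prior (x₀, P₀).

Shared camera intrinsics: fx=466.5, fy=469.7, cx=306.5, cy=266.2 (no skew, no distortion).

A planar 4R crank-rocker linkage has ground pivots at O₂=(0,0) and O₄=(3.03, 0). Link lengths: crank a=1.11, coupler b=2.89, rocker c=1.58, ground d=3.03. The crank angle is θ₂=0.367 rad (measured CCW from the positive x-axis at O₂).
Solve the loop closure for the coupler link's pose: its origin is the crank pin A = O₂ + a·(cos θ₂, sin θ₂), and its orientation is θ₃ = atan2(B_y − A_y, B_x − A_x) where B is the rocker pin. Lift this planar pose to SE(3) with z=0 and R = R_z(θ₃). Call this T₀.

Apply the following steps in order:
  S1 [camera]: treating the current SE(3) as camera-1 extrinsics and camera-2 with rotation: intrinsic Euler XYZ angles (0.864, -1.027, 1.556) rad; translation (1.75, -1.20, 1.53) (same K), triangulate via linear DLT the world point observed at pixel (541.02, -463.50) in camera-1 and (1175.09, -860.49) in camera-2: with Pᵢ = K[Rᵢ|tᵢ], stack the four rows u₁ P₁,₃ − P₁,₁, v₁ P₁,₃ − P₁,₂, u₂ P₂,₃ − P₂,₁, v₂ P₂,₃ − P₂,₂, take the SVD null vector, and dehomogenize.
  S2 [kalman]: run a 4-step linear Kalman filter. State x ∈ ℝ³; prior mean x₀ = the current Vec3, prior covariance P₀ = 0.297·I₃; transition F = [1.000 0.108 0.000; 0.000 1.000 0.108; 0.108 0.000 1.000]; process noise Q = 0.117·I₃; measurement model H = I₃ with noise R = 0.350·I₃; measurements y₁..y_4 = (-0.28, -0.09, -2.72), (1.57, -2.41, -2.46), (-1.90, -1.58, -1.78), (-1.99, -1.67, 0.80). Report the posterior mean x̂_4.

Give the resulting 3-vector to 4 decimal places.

result = (-1.3429, -1.7003, -0.7778)

source (fourbar_fk): coupler pose = R=[0.9367 -0.3500 0.0000; 0.3500 0.9367 0.0000; 0.0000 0.0000 1.0000], t=(1.0361, 0.3983, 0.0000)
after S1 (triangulate): (-1.1258, -0.3654, 0.2176)
after S2 (kf_track): (-1.3429, -1.7003, -0.7778)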